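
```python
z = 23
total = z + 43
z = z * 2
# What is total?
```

Trace (tracking total):
z = 23  # -> z = 23
total = z + 43  # -> total = 66
z = z * 2  # -> z = 46

Answer: 66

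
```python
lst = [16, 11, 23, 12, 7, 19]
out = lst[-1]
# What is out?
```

Trace (tracking out):
lst = [16, 11, 23, 12, 7, 19]  # -> lst = [16, 11, 23, 12, 7, 19]
out = lst[-1]  # -> out = 19

Answer: 19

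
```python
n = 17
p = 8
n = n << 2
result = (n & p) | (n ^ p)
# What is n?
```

Trace (tracking n):
n = 17  # -> n = 17
p = 8  # -> p = 8
n = n << 2  # -> n = 68
result = n & p | n ^ p  # -> result = 76

Answer: 68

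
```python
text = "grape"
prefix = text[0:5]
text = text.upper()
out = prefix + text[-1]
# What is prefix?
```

Answer: 'grape'

Derivation:
Trace (tracking prefix):
text = 'grape'  # -> text = 'grape'
prefix = text[0:5]  # -> prefix = 'grape'
text = text.upper()  # -> text = 'GRAPE'
out = prefix + text[-1]  # -> out = 'grapeE'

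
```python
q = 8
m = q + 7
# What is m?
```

Answer: 15

Derivation:
Trace (tracking m):
q = 8  # -> q = 8
m = q + 7  # -> m = 15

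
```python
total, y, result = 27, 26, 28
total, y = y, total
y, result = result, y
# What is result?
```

Answer: 27

Derivation:
Trace (tracking result):
total, y, result = (27, 26, 28)  # -> total = 27, y = 26, result = 28
total, y = (y, total)  # -> total = 26, y = 27
y, result = (result, y)  # -> y = 28, result = 27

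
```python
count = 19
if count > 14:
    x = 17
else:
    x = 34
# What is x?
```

Trace (tracking x):
count = 19  # -> count = 19
if count > 14:  # condition is True
    x = 17  # -> x = 17

Answer: 17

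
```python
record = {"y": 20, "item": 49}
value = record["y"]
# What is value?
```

Answer: 20

Derivation:
Trace (tracking value):
record = {'y': 20, 'item': 49}  # -> record = {'y': 20, 'item': 49}
value = record['y']  # -> value = 20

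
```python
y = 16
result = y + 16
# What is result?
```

Answer: 32

Derivation:
Trace (tracking result):
y = 16  # -> y = 16
result = y + 16  # -> result = 32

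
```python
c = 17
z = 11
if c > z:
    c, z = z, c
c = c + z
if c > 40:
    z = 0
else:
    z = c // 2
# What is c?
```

Trace (tracking c):
c = 17  # -> c = 17
z = 11  # -> z = 11
if c > z:  # condition is True
    c, z = (z, c)  # -> c = 11, z = 17
c = c + z  # -> c = 28
if c > 40:  # condition is False
else:
    z = c // 2  # -> z = 14

Answer: 28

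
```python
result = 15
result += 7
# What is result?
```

Trace (tracking result):
result = 15  # -> result = 15
result += 7  # -> result = 22

Answer: 22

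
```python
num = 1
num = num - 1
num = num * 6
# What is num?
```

Answer: 0

Derivation:
Trace (tracking num):
num = 1  # -> num = 1
num = num - 1  # -> num = 0
num = num * 6  # -> num = 0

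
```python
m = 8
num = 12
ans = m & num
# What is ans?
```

Trace (tracking ans):
m = 8  # -> m = 8
num = 12  # -> num = 12
ans = m & num  # -> ans = 8

Answer: 8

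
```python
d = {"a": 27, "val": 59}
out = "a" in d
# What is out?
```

Trace (tracking out):
d = {'a': 27, 'val': 59}  # -> d = {'a': 27, 'val': 59}
out = 'a' in d  # -> out = True

Answer: True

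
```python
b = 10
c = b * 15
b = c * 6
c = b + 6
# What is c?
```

Trace (tracking c):
b = 10  # -> b = 10
c = b * 15  # -> c = 150
b = c * 6  # -> b = 900
c = b + 6  # -> c = 906

Answer: 906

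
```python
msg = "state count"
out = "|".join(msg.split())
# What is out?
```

Answer: 'state|count'

Derivation:
Trace (tracking out):
msg = 'state count'  # -> msg = 'state count'
out = '|'.join(msg.split())  # -> out = 'state|count'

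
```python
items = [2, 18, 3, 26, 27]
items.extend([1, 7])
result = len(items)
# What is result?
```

Trace (tracking result):
items = [2, 18, 3, 26, 27]  # -> items = [2, 18, 3, 26, 27]
items.extend([1, 7])  # -> items = [2, 18, 3, 26, 27, 1, 7]
result = len(items)  # -> result = 7

Answer: 7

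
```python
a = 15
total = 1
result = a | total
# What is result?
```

Trace (tracking result):
a = 15  # -> a = 15
total = 1  # -> total = 1
result = a | total  # -> result = 15

Answer: 15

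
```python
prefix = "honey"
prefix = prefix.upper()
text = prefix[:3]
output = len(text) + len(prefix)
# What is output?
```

Trace (tracking output):
prefix = 'honey'  # -> prefix = 'honey'
prefix = prefix.upper()  # -> prefix = 'HONEY'
text = prefix[:3]  # -> text = 'HON'
output = len(text) + len(prefix)  # -> output = 8

Answer: 8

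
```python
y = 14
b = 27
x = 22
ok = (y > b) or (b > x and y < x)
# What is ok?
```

Answer: True

Derivation:
Trace (tracking ok):
y = 14  # -> y = 14
b = 27  # -> b = 27
x = 22  # -> x = 22
ok = y > b or (b > x and y < x)  # -> ok = True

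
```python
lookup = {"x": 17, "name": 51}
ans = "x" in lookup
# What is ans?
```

Trace (tracking ans):
lookup = {'x': 17, 'name': 51}  # -> lookup = {'x': 17, 'name': 51}
ans = 'x' in lookup  # -> ans = True

Answer: True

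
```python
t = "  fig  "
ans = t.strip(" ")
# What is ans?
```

Trace (tracking ans):
t = '  fig  '  # -> t = '  fig  '
ans = t.strip(' ')  # -> ans = 'fig'

Answer: 'fig'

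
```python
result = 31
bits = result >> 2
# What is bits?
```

Trace (tracking bits):
result = 31  # -> result = 31
bits = result >> 2  # -> bits = 7

Answer: 7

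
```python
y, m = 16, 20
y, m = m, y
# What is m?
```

Trace (tracking m):
y, m = (16, 20)  # -> y = 16, m = 20
y, m = (m, y)  # -> y = 20, m = 16

Answer: 16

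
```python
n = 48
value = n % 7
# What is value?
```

Trace (tracking value):
n = 48  # -> n = 48
value = n % 7  # -> value = 6

Answer: 6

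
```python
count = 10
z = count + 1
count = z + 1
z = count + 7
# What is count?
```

Answer: 12

Derivation:
Trace (tracking count):
count = 10  # -> count = 10
z = count + 1  # -> z = 11
count = z + 1  # -> count = 12
z = count + 7  # -> z = 19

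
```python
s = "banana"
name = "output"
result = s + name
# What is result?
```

Answer: 'bananaoutput'

Derivation:
Trace (tracking result):
s = 'banana'  # -> s = 'banana'
name = 'output'  # -> name = 'output'
result = s + name  # -> result = 'bananaoutput'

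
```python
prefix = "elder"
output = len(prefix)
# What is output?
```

Answer: 5

Derivation:
Trace (tracking output):
prefix = 'elder'  # -> prefix = 'elder'
output = len(prefix)  # -> output = 5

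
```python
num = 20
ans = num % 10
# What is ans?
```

Trace (tracking ans):
num = 20  # -> num = 20
ans = num % 10  # -> ans = 0

Answer: 0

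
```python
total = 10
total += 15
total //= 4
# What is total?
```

Trace (tracking total):
total = 10  # -> total = 10
total += 15  # -> total = 25
total //= 4  # -> total = 6

Answer: 6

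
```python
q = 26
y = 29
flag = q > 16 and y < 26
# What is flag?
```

Answer: False

Derivation:
Trace (tracking flag):
q = 26  # -> q = 26
y = 29  # -> y = 29
flag = q > 16 and y < 26  # -> flag = False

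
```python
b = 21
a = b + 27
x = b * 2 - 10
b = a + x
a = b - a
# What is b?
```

Answer: 80

Derivation:
Trace (tracking b):
b = 21  # -> b = 21
a = b + 27  # -> a = 48
x = b * 2 - 10  # -> x = 32
b = a + x  # -> b = 80
a = b - a  # -> a = 32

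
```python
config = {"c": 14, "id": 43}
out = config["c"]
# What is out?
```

Answer: 14

Derivation:
Trace (tracking out):
config = {'c': 14, 'id': 43}  # -> config = {'c': 14, 'id': 43}
out = config['c']  # -> out = 14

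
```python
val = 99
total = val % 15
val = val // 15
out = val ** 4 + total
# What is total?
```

Answer: 9

Derivation:
Trace (tracking total):
val = 99  # -> val = 99
total = val % 15  # -> total = 9
val = val // 15  # -> val = 6
out = val ** 4 + total  # -> out = 1305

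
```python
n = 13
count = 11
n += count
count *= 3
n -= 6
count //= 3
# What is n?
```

Answer: 18

Derivation:
Trace (tracking n):
n = 13  # -> n = 13
count = 11  # -> count = 11
n += count  # -> n = 24
count *= 3  # -> count = 33
n -= 6  # -> n = 18
count //= 3  # -> count = 11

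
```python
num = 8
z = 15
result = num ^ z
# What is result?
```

Trace (tracking result):
num = 8  # -> num = 8
z = 15  # -> z = 15
result = num ^ z  # -> result = 7

Answer: 7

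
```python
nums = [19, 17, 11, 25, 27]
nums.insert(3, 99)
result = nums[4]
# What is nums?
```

Answer: [19, 17, 11, 99, 25, 27]

Derivation:
Trace (tracking nums):
nums = [19, 17, 11, 25, 27]  # -> nums = [19, 17, 11, 25, 27]
nums.insert(3, 99)  # -> nums = [19, 17, 11, 99, 25, 27]
result = nums[4]  # -> result = 25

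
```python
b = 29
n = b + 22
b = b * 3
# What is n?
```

Answer: 51

Derivation:
Trace (tracking n):
b = 29  # -> b = 29
n = b + 22  # -> n = 51
b = b * 3  # -> b = 87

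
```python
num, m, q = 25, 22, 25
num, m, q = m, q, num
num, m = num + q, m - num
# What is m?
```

Trace (tracking m):
num, m, q = (25, 22, 25)  # -> num = 25, m = 22, q = 25
num, m, q = (m, q, num)  # -> num = 22, m = 25, q = 25
num, m = (num + q, m - num)  # -> num = 47, m = 3

Answer: 3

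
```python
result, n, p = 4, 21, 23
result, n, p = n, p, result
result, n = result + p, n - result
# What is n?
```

Answer: 2

Derivation:
Trace (tracking n):
result, n, p = (4, 21, 23)  # -> result = 4, n = 21, p = 23
result, n, p = (n, p, result)  # -> result = 21, n = 23, p = 4
result, n = (result + p, n - result)  # -> result = 25, n = 2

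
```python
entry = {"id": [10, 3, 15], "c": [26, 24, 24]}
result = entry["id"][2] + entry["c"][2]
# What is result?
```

Trace (tracking result):
entry = {'id': [10, 3, 15], 'c': [26, 24, 24]}  # -> entry = {'id': [10, 3, 15], 'c': [26, 24, 24]}
result = entry['id'][2] + entry['c'][2]  # -> result = 39

Answer: 39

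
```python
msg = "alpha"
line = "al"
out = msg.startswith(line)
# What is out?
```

Trace (tracking out):
msg = 'alpha'  # -> msg = 'alpha'
line = 'al'  # -> line = 'al'
out = msg.startswith(line)  # -> out = True

Answer: True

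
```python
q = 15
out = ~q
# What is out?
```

Answer: -16

Derivation:
Trace (tracking out):
q = 15  # -> q = 15
out = ~q  # -> out = -16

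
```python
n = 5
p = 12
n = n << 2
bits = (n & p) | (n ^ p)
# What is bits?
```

Trace (tracking bits):
n = 5  # -> n = 5
p = 12  # -> p = 12
n = n << 2  # -> n = 20
bits = n & p | n ^ p  # -> bits = 28

Answer: 28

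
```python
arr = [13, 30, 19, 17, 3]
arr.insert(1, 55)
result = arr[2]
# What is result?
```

Trace (tracking result):
arr = [13, 30, 19, 17, 3]  # -> arr = [13, 30, 19, 17, 3]
arr.insert(1, 55)  # -> arr = [13, 55, 30, 19, 17, 3]
result = arr[2]  # -> result = 30

Answer: 30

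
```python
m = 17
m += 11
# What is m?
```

Answer: 28

Derivation:
Trace (tracking m):
m = 17  # -> m = 17
m += 11  # -> m = 28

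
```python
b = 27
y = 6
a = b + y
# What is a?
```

Trace (tracking a):
b = 27  # -> b = 27
y = 6  # -> y = 6
a = b + y  # -> a = 33

Answer: 33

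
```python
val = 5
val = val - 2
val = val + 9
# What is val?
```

Trace (tracking val):
val = 5  # -> val = 5
val = val - 2  # -> val = 3
val = val + 9  # -> val = 12

Answer: 12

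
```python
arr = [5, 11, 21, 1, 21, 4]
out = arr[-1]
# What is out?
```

Trace (tracking out):
arr = [5, 11, 21, 1, 21, 4]  # -> arr = [5, 11, 21, 1, 21, 4]
out = arr[-1]  # -> out = 4

Answer: 4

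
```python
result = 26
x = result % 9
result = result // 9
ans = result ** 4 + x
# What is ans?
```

Trace (tracking ans):
result = 26  # -> result = 26
x = result % 9  # -> x = 8
result = result // 9  # -> result = 2
ans = result ** 4 + x  # -> ans = 24

Answer: 24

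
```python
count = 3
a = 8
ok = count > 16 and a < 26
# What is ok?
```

Answer: False

Derivation:
Trace (tracking ok):
count = 3  # -> count = 3
a = 8  # -> a = 8
ok = count > 16 and a < 26  # -> ok = False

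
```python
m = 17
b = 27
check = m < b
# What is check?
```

Trace (tracking check):
m = 17  # -> m = 17
b = 27  # -> b = 27
check = m < b  # -> check = True

Answer: True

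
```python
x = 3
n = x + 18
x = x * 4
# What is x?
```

Trace (tracking x):
x = 3  # -> x = 3
n = x + 18  # -> n = 21
x = x * 4  # -> x = 12

Answer: 12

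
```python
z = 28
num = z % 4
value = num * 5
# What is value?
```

Trace (tracking value):
z = 28  # -> z = 28
num = z % 4  # -> num = 0
value = num * 5  # -> value = 0

Answer: 0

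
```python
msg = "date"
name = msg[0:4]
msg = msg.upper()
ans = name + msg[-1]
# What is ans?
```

Trace (tracking ans):
msg = 'date'  # -> msg = 'date'
name = msg[0:4]  # -> name = 'date'
msg = msg.upper()  # -> msg = 'DATE'
ans = name + msg[-1]  # -> ans = 'dateE'

Answer: 'dateE'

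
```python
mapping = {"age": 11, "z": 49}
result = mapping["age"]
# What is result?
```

Trace (tracking result):
mapping = {'age': 11, 'z': 49}  # -> mapping = {'age': 11, 'z': 49}
result = mapping['age']  # -> result = 11

Answer: 11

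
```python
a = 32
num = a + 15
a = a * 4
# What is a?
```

Answer: 128

Derivation:
Trace (tracking a):
a = 32  # -> a = 32
num = a + 15  # -> num = 47
a = a * 4  # -> a = 128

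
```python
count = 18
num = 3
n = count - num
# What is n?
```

Trace (tracking n):
count = 18  # -> count = 18
num = 3  # -> num = 3
n = count - num  # -> n = 15

Answer: 15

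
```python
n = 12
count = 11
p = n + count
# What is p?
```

Answer: 23

Derivation:
Trace (tracking p):
n = 12  # -> n = 12
count = 11  # -> count = 11
p = n + count  # -> p = 23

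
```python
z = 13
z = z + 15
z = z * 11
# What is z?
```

Trace (tracking z):
z = 13  # -> z = 13
z = z + 15  # -> z = 28
z = z * 11  # -> z = 308

Answer: 308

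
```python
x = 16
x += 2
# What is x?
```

Answer: 18

Derivation:
Trace (tracking x):
x = 16  # -> x = 16
x += 2  # -> x = 18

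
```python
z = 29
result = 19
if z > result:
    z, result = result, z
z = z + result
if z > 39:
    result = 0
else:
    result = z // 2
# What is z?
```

Trace (tracking z):
z = 29  # -> z = 29
result = 19  # -> result = 19
if z > result:  # condition is True
    z, result = (result, z)  # -> z = 19, result = 29
z = z + result  # -> z = 48
if z > 39:  # condition is True
    result = 0  # -> result = 0

Answer: 48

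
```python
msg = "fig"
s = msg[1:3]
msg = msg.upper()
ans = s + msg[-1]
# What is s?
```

Answer: 'ig'

Derivation:
Trace (tracking s):
msg = 'fig'  # -> msg = 'fig'
s = msg[1:3]  # -> s = 'ig'
msg = msg.upper()  # -> msg = 'FIG'
ans = s + msg[-1]  # -> ans = 'igG'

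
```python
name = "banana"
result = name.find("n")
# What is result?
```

Trace (tracking result):
name = 'banana'  # -> name = 'banana'
result = name.find('n')  # -> result = 2

Answer: 2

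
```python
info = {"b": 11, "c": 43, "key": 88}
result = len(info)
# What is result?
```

Trace (tracking result):
info = {'b': 11, 'c': 43, 'key': 88}  # -> info = {'b': 11, 'c': 43, 'key': 88}
result = len(info)  # -> result = 3

Answer: 3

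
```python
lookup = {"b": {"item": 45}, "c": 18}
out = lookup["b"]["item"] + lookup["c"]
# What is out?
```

Answer: 63

Derivation:
Trace (tracking out):
lookup = {'b': {'item': 45}, 'c': 18}  # -> lookup = {'b': {'item': 45}, 'c': 18}
out = lookup['b']['item'] + lookup['c']  # -> out = 63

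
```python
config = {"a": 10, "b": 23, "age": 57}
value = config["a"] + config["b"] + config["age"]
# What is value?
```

Trace (tracking value):
config = {'a': 10, 'b': 23, 'age': 57}  # -> config = {'a': 10, 'b': 23, 'age': 57}
value = config['a'] + config['b'] + config['age']  # -> value = 90

Answer: 90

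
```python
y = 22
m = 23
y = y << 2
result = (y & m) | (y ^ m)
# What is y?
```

Answer: 88

Derivation:
Trace (tracking y):
y = 22  # -> y = 22
m = 23  # -> m = 23
y = y << 2  # -> y = 88
result = y & m | y ^ m  # -> result = 95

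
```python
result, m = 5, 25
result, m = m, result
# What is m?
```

Answer: 5

Derivation:
Trace (tracking m):
result, m = (5, 25)  # -> result = 5, m = 25
result, m = (m, result)  # -> result = 25, m = 5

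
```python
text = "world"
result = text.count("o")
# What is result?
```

Trace (tracking result):
text = 'world'  # -> text = 'world'
result = text.count('o')  # -> result = 1

Answer: 1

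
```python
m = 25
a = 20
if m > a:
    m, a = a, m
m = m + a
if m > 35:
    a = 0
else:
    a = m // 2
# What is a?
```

Trace (tracking a):
m = 25  # -> m = 25
a = 20  # -> a = 20
if m > a:  # condition is True
    m, a = (a, m)  # -> m = 20, a = 25
m = m + a  # -> m = 45
if m > 35:  # condition is True
    a = 0  # -> a = 0

Answer: 0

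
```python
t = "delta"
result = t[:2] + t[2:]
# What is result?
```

Answer: 'delta'

Derivation:
Trace (tracking result):
t = 'delta'  # -> t = 'delta'
result = t[:2] + t[2:]  # -> result = 'delta'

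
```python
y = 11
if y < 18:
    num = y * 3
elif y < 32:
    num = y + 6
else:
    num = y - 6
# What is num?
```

Trace (tracking num):
y = 11  # -> y = 11
if y < 18:  # condition is True
    num = y * 3  # -> num = 33

Answer: 33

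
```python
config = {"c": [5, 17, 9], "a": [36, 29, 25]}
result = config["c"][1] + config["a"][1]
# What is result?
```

Answer: 46

Derivation:
Trace (tracking result):
config = {'c': [5, 17, 9], 'a': [36, 29, 25]}  # -> config = {'c': [5, 17, 9], 'a': [36, 29, 25]}
result = config['c'][1] + config['a'][1]  # -> result = 46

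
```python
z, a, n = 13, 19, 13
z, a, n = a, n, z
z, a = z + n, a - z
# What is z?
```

Trace (tracking z):
z, a, n = (13, 19, 13)  # -> z = 13, a = 19, n = 13
z, a, n = (a, n, z)  # -> z = 19, a = 13, n = 13
z, a = (z + n, a - z)  # -> z = 32, a = -6

Answer: 32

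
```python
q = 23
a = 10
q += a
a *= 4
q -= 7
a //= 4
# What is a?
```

Trace (tracking a):
q = 23  # -> q = 23
a = 10  # -> a = 10
q += a  # -> q = 33
a *= 4  # -> a = 40
q -= 7  # -> q = 26
a //= 4  # -> a = 10

Answer: 10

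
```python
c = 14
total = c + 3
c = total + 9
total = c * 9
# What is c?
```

Answer: 26

Derivation:
Trace (tracking c):
c = 14  # -> c = 14
total = c + 3  # -> total = 17
c = total + 9  # -> c = 26
total = c * 9  # -> total = 234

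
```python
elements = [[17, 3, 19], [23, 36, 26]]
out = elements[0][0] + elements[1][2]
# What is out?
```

Answer: 43

Derivation:
Trace (tracking out):
elements = [[17, 3, 19], [23, 36, 26]]  # -> elements = [[17, 3, 19], [23, 36, 26]]
out = elements[0][0] + elements[1][2]  # -> out = 43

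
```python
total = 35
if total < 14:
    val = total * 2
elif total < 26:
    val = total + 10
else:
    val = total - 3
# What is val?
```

Trace (tracking val):
total = 35  # -> total = 35
if total < 14:  # condition is False
elif total < 26:  # condition is False
else:
    val = total - 3  # -> val = 32

Answer: 32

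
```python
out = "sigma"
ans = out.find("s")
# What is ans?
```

Answer: 0

Derivation:
Trace (tracking ans):
out = 'sigma'  # -> out = 'sigma'
ans = out.find('s')  # -> ans = 0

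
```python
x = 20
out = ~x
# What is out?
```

Answer: -21

Derivation:
Trace (tracking out):
x = 20  # -> x = 20
out = ~x  # -> out = -21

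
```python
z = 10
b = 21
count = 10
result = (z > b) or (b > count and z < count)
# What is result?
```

Answer: False

Derivation:
Trace (tracking result):
z = 10  # -> z = 10
b = 21  # -> b = 21
count = 10  # -> count = 10
result = z > b or (b > count and z < count)  # -> result = False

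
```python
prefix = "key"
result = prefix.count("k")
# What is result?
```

Trace (tracking result):
prefix = 'key'  # -> prefix = 'key'
result = prefix.count('k')  # -> result = 1

Answer: 1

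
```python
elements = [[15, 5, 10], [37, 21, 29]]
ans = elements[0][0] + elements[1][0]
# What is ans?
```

Answer: 52

Derivation:
Trace (tracking ans):
elements = [[15, 5, 10], [37, 21, 29]]  # -> elements = [[15, 5, 10], [37, 21, 29]]
ans = elements[0][0] + elements[1][0]  # -> ans = 52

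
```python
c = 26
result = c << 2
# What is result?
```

Answer: 104

Derivation:
Trace (tracking result):
c = 26  # -> c = 26
result = c << 2  # -> result = 104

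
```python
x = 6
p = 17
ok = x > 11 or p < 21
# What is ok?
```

Answer: True

Derivation:
Trace (tracking ok):
x = 6  # -> x = 6
p = 17  # -> p = 17
ok = x > 11 or p < 21  # -> ok = True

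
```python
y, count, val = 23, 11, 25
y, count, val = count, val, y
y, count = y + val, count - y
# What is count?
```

Answer: 14

Derivation:
Trace (tracking count):
y, count, val = (23, 11, 25)  # -> y = 23, count = 11, val = 25
y, count, val = (count, val, y)  # -> y = 11, count = 25, val = 23
y, count = (y + val, count - y)  # -> y = 34, count = 14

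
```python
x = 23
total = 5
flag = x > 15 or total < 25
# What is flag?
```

Answer: True

Derivation:
Trace (tracking flag):
x = 23  # -> x = 23
total = 5  # -> total = 5
flag = x > 15 or total < 25  # -> flag = True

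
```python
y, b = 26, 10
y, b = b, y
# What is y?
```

Trace (tracking y):
y, b = (26, 10)  # -> y = 26, b = 10
y, b = (b, y)  # -> y = 10, b = 26

Answer: 10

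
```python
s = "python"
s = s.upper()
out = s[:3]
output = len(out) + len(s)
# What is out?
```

Answer: 'PYT'

Derivation:
Trace (tracking out):
s = 'python'  # -> s = 'python'
s = s.upper()  # -> s = 'PYTHON'
out = s[:3]  # -> out = 'PYT'
output = len(out) + len(s)  # -> output = 9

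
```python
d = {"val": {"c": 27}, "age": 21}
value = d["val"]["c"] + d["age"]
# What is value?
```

Trace (tracking value):
d = {'val': {'c': 27}, 'age': 21}  # -> d = {'val': {'c': 27}, 'age': 21}
value = d['val']['c'] + d['age']  # -> value = 48

Answer: 48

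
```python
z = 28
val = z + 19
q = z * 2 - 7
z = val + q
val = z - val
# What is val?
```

Trace (tracking val):
z = 28  # -> z = 28
val = z + 19  # -> val = 47
q = z * 2 - 7  # -> q = 49
z = val + q  # -> z = 96
val = z - val  # -> val = 49

Answer: 49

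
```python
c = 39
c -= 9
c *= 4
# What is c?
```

Answer: 120

Derivation:
Trace (tracking c):
c = 39  # -> c = 39
c -= 9  # -> c = 30
c *= 4  # -> c = 120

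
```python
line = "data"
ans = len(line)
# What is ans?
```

Answer: 4

Derivation:
Trace (tracking ans):
line = 'data'  # -> line = 'data'
ans = len(line)  # -> ans = 4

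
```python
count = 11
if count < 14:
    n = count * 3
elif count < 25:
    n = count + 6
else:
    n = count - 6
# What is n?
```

Answer: 33

Derivation:
Trace (tracking n):
count = 11  # -> count = 11
if count < 14:  # condition is True
    n = count * 3  # -> n = 33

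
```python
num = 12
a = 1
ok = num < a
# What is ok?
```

Trace (tracking ok):
num = 12  # -> num = 12
a = 1  # -> a = 1
ok = num < a  # -> ok = False

Answer: False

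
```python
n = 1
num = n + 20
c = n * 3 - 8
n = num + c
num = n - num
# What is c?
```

Answer: -5

Derivation:
Trace (tracking c):
n = 1  # -> n = 1
num = n + 20  # -> num = 21
c = n * 3 - 8  # -> c = -5
n = num + c  # -> n = 16
num = n - num  # -> num = -5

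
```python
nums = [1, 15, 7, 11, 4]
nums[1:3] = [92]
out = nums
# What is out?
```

Answer: [1, 92, 11, 4]

Derivation:
Trace (tracking out):
nums = [1, 15, 7, 11, 4]  # -> nums = [1, 15, 7, 11, 4]
nums[1:3] = [92]  # -> nums = [1, 92, 11, 4]
out = nums  # -> out = [1, 92, 11, 4]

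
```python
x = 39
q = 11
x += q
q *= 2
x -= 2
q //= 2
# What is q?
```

Trace (tracking q):
x = 39  # -> x = 39
q = 11  # -> q = 11
x += q  # -> x = 50
q *= 2  # -> q = 22
x -= 2  # -> x = 48
q //= 2  # -> q = 11

Answer: 11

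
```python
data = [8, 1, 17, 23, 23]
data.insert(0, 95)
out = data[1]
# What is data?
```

Trace (tracking data):
data = [8, 1, 17, 23, 23]  # -> data = [8, 1, 17, 23, 23]
data.insert(0, 95)  # -> data = [95, 8, 1, 17, 23, 23]
out = data[1]  # -> out = 8

Answer: [95, 8, 1, 17, 23, 23]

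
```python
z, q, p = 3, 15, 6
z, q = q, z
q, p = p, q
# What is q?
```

Answer: 6

Derivation:
Trace (tracking q):
z, q, p = (3, 15, 6)  # -> z = 3, q = 15, p = 6
z, q = (q, z)  # -> z = 15, q = 3
q, p = (p, q)  # -> q = 6, p = 3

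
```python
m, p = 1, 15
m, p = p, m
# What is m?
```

Answer: 15

Derivation:
Trace (tracking m):
m, p = (1, 15)  # -> m = 1, p = 15
m, p = (p, m)  # -> m = 15, p = 1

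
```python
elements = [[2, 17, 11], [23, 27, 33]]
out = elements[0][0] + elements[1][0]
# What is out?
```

Answer: 25

Derivation:
Trace (tracking out):
elements = [[2, 17, 11], [23, 27, 33]]  # -> elements = [[2, 17, 11], [23, 27, 33]]
out = elements[0][0] + elements[1][0]  # -> out = 25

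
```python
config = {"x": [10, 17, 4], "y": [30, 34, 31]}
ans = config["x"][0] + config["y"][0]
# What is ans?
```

Answer: 40

Derivation:
Trace (tracking ans):
config = {'x': [10, 17, 4], 'y': [30, 34, 31]}  # -> config = {'x': [10, 17, 4], 'y': [30, 34, 31]}
ans = config['x'][0] + config['y'][0]  # -> ans = 40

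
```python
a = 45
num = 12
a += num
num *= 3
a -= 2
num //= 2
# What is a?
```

Answer: 55

Derivation:
Trace (tracking a):
a = 45  # -> a = 45
num = 12  # -> num = 12
a += num  # -> a = 57
num *= 3  # -> num = 36
a -= 2  # -> a = 55
num //= 2  # -> num = 18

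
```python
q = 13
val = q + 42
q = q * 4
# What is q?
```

Trace (tracking q):
q = 13  # -> q = 13
val = q + 42  # -> val = 55
q = q * 4  # -> q = 52

Answer: 52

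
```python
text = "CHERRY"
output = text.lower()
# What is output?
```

Answer: 'cherry'

Derivation:
Trace (tracking output):
text = 'CHERRY'  # -> text = 'CHERRY'
output = text.lower()  # -> output = 'cherry'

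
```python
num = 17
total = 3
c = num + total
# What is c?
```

Answer: 20

Derivation:
Trace (tracking c):
num = 17  # -> num = 17
total = 3  # -> total = 3
c = num + total  # -> c = 20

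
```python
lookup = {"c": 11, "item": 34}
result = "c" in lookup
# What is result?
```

Answer: True

Derivation:
Trace (tracking result):
lookup = {'c': 11, 'item': 34}  # -> lookup = {'c': 11, 'item': 34}
result = 'c' in lookup  # -> result = True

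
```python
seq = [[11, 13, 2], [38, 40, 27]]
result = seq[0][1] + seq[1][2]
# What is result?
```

Answer: 40

Derivation:
Trace (tracking result):
seq = [[11, 13, 2], [38, 40, 27]]  # -> seq = [[11, 13, 2], [38, 40, 27]]
result = seq[0][1] + seq[1][2]  # -> result = 40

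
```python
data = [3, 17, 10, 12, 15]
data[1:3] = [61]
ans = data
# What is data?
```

Trace (tracking data):
data = [3, 17, 10, 12, 15]  # -> data = [3, 17, 10, 12, 15]
data[1:3] = [61]  # -> data = [3, 61, 12, 15]
ans = data  # -> ans = [3, 61, 12, 15]

Answer: [3, 61, 12, 15]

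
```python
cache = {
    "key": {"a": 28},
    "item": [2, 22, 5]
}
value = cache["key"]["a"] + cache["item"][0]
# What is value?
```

Answer: 30

Derivation:
Trace (tracking value):
cache = {'key': {'a': 28}, 'item': [2, 22, 5]}  # -> cache = {'key': {'a': 28}, 'item': [2, 22, 5]}
value = cache['key']['a'] + cache['item'][0]  # -> value = 30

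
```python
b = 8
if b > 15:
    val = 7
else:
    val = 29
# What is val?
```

Answer: 29

Derivation:
Trace (tracking val):
b = 8  # -> b = 8
if b > 15:  # condition is False
else:
    val = 29  # -> val = 29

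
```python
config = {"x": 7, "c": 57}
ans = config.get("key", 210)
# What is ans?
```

Answer: 210

Derivation:
Trace (tracking ans):
config = {'x': 7, 'c': 57}  # -> config = {'x': 7, 'c': 57}
ans = config.get('key', 210)  # -> ans = 210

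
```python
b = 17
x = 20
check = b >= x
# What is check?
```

Answer: False

Derivation:
Trace (tracking check):
b = 17  # -> b = 17
x = 20  # -> x = 20
check = b >= x  # -> check = False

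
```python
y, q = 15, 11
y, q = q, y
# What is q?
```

Answer: 15

Derivation:
Trace (tracking q):
y, q = (15, 11)  # -> y = 15, q = 11
y, q = (q, y)  # -> y = 11, q = 15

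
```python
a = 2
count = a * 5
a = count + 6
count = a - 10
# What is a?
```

Answer: 16

Derivation:
Trace (tracking a):
a = 2  # -> a = 2
count = a * 5  # -> count = 10
a = count + 6  # -> a = 16
count = a - 10  # -> count = 6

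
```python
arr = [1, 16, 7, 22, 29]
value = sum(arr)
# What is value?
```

Answer: 75

Derivation:
Trace (tracking value):
arr = [1, 16, 7, 22, 29]  # -> arr = [1, 16, 7, 22, 29]
value = sum(arr)  # -> value = 75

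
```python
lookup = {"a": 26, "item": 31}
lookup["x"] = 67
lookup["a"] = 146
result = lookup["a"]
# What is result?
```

Answer: 146

Derivation:
Trace (tracking result):
lookup = {'a': 26, 'item': 31}  # -> lookup = {'a': 26, 'item': 31}
lookup['x'] = 67  # -> lookup = {'a': 26, 'item': 31, 'x': 67}
lookup['a'] = 146  # -> lookup = {'a': 146, 'item': 31, 'x': 67}
result = lookup['a']  # -> result = 146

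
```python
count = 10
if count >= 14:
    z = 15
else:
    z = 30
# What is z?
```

Trace (tracking z):
count = 10  # -> count = 10
if count >= 14:  # condition is False
else:
    z = 30  # -> z = 30

Answer: 30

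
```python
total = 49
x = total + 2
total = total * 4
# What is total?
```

Trace (tracking total):
total = 49  # -> total = 49
x = total + 2  # -> x = 51
total = total * 4  # -> total = 196

Answer: 196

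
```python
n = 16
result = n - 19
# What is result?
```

Trace (tracking result):
n = 16  # -> n = 16
result = n - 19  # -> result = -3

Answer: -3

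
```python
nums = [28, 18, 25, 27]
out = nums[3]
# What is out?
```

Answer: 27

Derivation:
Trace (tracking out):
nums = [28, 18, 25, 27]  # -> nums = [28, 18, 25, 27]
out = nums[3]  # -> out = 27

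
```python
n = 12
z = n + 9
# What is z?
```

Trace (tracking z):
n = 12  # -> n = 12
z = n + 9  # -> z = 21

Answer: 21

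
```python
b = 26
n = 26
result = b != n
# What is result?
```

Trace (tracking result):
b = 26  # -> b = 26
n = 26  # -> n = 26
result = b != n  # -> result = False

Answer: False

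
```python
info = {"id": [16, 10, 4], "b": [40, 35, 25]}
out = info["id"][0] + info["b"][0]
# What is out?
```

Trace (tracking out):
info = {'id': [16, 10, 4], 'b': [40, 35, 25]}  # -> info = {'id': [16, 10, 4], 'b': [40, 35, 25]}
out = info['id'][0] + info['b'][0]  # -> out = 56

Answer: 56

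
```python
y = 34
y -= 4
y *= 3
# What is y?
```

Answer: 90

Derivation:
Trace (tracking y):
y = 34  # -> y = 34
y -= 4  # -> y = 30
y *= 3  # -> y = 90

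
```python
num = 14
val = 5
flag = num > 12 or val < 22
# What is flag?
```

Answer: True

Derivation:
Trace (tracking flag):
num = 14  # -> num = 14
val = 5  # -> val = 5
flag = num > 12 or val < 22  # -> flag = True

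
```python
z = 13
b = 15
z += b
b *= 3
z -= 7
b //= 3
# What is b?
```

Trace (tracking b):
z = 13  # -> z = 13
b = 15  # -> b = 15
z += b  # -> z = 28
b *= 3  # -> b = 45
z -= 7  # -> z = 21
b //= 3  # -> b = 15

Answer: 15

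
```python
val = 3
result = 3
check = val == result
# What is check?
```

Trace (tracking check):
val = 3  # -> val = 3
result = 3  # -> result = 3
check = val == result  # -> check = True

Answer: True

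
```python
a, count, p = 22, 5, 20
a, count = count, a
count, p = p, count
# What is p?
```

Answer: 22

Derivation:
Trace (tracking p):
a, count, p = (22, 5, 20)  # -> a = 22, count = 5, p = 20
a, count = (count, a)  # -> a = 5, count = 22
count, p = (p, count)  # -> count = 20, p = 22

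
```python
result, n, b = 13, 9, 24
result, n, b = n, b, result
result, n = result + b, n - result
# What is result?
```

Answer: 22

Derivation:
Trace (tracking result):
result, n, b = (13, 9, 24)  # -> result = 13, n = 9, b = 24
result, n, b = (n, b, result)  # -> result = 9, n = 24, b = 13
result, n = (result + b, n - result)  # -> result = 22, n = 15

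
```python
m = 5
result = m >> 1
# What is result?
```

Trace (tracking result):
m = 5  # -> m = 5
result = m >> 1  # -> result = 2

Answer: 2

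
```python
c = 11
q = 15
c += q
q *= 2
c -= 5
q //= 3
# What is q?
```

Trace (tracking q):
c = 11  # -> c = 11
q = 15  # -> q = 15
c += q  # -> c = 26
q *= 2  # -> q = 30
c -= 5  # -> c = 21
q //= 3  # -> q = 10

Answer: 10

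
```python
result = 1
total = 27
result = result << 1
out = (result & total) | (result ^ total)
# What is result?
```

Trace (tracking result):
result = 1  # -> result = 1
total = 27  # -> total = 27
result = result << 1  # -> result = 2
out = result & total | result ^ total  # -> out = 27

Answer: 2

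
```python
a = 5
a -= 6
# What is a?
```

Trace (tracking a):
a = 5  # -> a = 5
a -= 6  # -> a = -1

Answer: -1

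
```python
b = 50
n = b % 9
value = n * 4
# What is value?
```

Answer: 20

Derivation:
Trace (tracking value):
b = 50  # -> b = 50
n = b % 9  # -> n = 5
value = n * 4  # -> value = 20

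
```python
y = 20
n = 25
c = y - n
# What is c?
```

Answer: -5

Derivation:
Trace (tracking c):
y = 20  # -> y = 20
n = 25  # -> n = 25
c = y - n  # -> c = -5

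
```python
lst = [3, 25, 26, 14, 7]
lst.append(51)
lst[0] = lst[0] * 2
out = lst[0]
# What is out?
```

Answer: 6

Derivation:
Trace (tracking out):
lst = [3, 25, 26, 14, 7]  # -> lst = [3, 25, 26, 14, 7]
lst.append(51)  # -> lst = [3, 25, 26, 14, 7, 51]
lst[0] = lst[0] * 2  # -> lst = [6, 25, 26, 14, 7, 51]
out = lst[0]  # -> out = 6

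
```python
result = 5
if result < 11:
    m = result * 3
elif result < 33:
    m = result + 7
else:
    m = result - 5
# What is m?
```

Trace (tracking m):
result = 5  # -> result = 5
if result < 11:  # condition is True
    m = result * 3  # -> m = 15

Answer: 15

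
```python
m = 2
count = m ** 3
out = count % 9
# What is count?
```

Trace (tracking count):
m = 2  # -> m = 2
count = m ** 3  # -> count = 8
out = count % 9  # -> out = 8

Answer: 8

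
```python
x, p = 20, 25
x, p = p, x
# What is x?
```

Answer: 25

Derivation:
Trace (tracking x):
x, p = (20, 25)  # -> x = 20, p = 25
x, p = (p, x)  # -> x = 25, p = 20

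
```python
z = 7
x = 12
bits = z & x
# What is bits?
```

Trace (tracking bits):
z = 7  # -> z = 7
x = 12  # -> x = 12
bits = z & x  # -> bits = 4

Answer: 4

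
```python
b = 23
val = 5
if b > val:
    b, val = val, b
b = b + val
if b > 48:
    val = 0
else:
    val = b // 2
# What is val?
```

Trace (tracking val):
b = 23  # -> b = 23
val = 5  # -> val = 5
if b > val:  # condition is True
    b, val = (val, b)  # -> b = 5, val = 23
b = b + val  # -> b = 28
if b > 48:  # condition is False
else:
    val = b // 2  # -> val = 14

Answer: 14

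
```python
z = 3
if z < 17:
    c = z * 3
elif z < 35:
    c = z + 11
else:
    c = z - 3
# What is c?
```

Answer: 9

Derivation:
Trace (tracking c):
z = 3  # -> z = 3
if z < 17:  # condition is True
    c = z * 3  # -> c = 9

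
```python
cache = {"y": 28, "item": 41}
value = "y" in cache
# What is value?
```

Trace (tracking value):
cache = {'y': 28, 'item': 41}  # -> cache = {'y': 28, 'item': 41}
value = 'y' in cache  # -> value = True

Answer: True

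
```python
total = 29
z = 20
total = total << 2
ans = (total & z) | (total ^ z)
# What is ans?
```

Trace (tracking ans):
total = 29  # -> total = 29
z = 20  # -> z = 20
total = total << 2  # -> total = 116
ans = total & z | total ^ z  # -> ans = 116

Answer: 116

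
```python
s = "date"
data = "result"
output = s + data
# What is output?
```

Answer: 'dateresult'

Derivation:
Trace (tracking output):
s = 'date'  # -> s = 'date'
data = 'result'  # -> data = 'result'
output = s + data  # -> output = 'dateresult'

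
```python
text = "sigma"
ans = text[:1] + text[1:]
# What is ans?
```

Answer: 'sigma'

Derivation:
Trace (tracking ans):
text = 'sigma'  # -> text = 'sigma'
ans = text[:1] + text[1:]  # -> ans = 'sigma'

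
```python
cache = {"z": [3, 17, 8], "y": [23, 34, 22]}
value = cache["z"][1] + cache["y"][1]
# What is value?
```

Answer: 51

Derivation:
Trace (tracking value):
cache = {'z': [3, 17, 8], 'y': [23, 34, 22]}  # -> cache = {'z': [3, 17, 8], 'y': [23, 34, 22]}
value = cache['z'][1] + cache['y'][1]  # -> value = 51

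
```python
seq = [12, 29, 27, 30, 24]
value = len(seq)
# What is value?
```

Answer: 5

Derivation:
Trace (tracking value):
seq = [12, 29, 27, 30, 24]  # -> seq = [12, 29, 27, 30, 24]
value = len(seq)  # -> value = 5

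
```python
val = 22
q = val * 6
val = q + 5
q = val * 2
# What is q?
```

Trace (tracking q):
val = 22  # -> val = 22
q = val * 6  # -> q = 132
val = q + 5  # -> val = 137
q = val * 2  # -> q = 274

Answer: 274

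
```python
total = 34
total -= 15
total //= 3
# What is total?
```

Answer: 6

Derivation:
Trace (tracking total):
total = 34  # -> total = 34
total -= 15  # -> total = 19
total //= 3  # -> total = 6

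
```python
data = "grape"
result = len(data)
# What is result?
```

Answer: 5

Derivation:
Trace (tracking result):
data = 'grape'  # -> data = 'grape'
result = len(data)  # -> result = 5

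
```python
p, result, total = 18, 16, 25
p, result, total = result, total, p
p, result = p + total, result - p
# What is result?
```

Trace (tracking result):
p, result, total = (18, 16, 25)  # -> p = 18, result = 16, total = 25
p, result, total = (result, total, p)  # -> p = 16, result = 25, total = 18
p, result = (p + total, result - p)  # -> p = 34, result = 9

Answer: 9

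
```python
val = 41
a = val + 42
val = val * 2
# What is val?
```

Trace (tracking val):
val = 41  # -> val = 41
a = val + 42  # -> a = 83
val = val * 2  # -> val = 82

Answer: 82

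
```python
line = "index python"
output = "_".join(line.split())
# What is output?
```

Answer: 'index_python'

Derivation:
Trace (tracking output):
line = 'index python'  # -> line = 'index python'
output = '_'.join(line.split())  # -> output = 'index_python'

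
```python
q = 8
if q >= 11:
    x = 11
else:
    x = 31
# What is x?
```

Answer: 31

Derivation:
Trace (tracking x):
q = 8  # -> q = 8
if q >= 11:  # condition is False
else:
    x = 31  # -> x = 31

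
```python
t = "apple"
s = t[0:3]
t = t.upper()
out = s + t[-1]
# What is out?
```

Answer: 'appE'

Derivation:
Trace (tracking out):
t = 'apple'  # -> t = 'apple'
s = t[0:3]  # -> s = 'app'
t = t.upper()  # -> t = 'APPLE'
out = s + t[-1]  # -> out = 'appE'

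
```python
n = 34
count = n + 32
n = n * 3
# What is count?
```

Answer: 66

Derivation:
Trace (tracking count):
n = 34  # -> n = 34
count = n + 32  # -> count = 66
n = n * 3  # -> n = 102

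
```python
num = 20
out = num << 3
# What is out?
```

Trace (tracking out):
num = 20  # -> num = 20
out = num << 3  # -> out = 160

Answer: 160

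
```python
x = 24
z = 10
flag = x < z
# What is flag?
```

Trace (tracking flag):
x = 24  # -> x = 24
z = 10  # -> z = 10
flag = x < z  # -> flag = False

Answer: False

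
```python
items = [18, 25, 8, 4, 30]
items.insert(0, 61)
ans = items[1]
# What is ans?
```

Answer: 18

Derivation:
Trace (tracking ans):
items = [18, 25, 8, 4, 30]  # -> items = [18, 25, 8, 4, 30]
items.insert(0, 61)  # -> items = [61, 18, 25, 8, 4, 30]
ans = items[1]  # -> ans = 18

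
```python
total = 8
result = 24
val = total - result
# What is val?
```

Answer: -16

Derivation:
Trace (tracking val):
total = 8  # -> total = 8
result = 24  # -> result = 24
val = total - result  # -> val = -16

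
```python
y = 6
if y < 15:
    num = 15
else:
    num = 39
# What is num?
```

Trace (tracking num):
y = 6  # -> y = 6
if y < 15:  # condition is True
    num = 15  # -> num = 15

Answer: 15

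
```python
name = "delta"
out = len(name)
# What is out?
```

Answer: 5

Derivation:
Trace (tracking out):
name = 'delta'  # -> name = 'delta'
out = len(name)  # -> out = 5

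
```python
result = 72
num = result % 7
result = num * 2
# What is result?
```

Answer: 4

Derivation:
Trace (tracking result):
result = 72  # -> result = 72
num = result % 7  # -> num = 2
result = num * 2  # -> result = 4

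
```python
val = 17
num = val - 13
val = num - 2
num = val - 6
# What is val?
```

Answer: 2

Derivation:
Trace (tracking val):
val = 17  # -> val = 17
num = val - 13  # -> num = 4
val = num - 2  # -> val = 2
num = val - 6  # -> num = -4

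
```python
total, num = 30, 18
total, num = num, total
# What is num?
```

Answer: 30

Derivation:
Trace (tracking num):
total, num = (30, 18)  # -> total = 30, num = 18
total, num = (num, total)  # -> total = 18, num = 30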